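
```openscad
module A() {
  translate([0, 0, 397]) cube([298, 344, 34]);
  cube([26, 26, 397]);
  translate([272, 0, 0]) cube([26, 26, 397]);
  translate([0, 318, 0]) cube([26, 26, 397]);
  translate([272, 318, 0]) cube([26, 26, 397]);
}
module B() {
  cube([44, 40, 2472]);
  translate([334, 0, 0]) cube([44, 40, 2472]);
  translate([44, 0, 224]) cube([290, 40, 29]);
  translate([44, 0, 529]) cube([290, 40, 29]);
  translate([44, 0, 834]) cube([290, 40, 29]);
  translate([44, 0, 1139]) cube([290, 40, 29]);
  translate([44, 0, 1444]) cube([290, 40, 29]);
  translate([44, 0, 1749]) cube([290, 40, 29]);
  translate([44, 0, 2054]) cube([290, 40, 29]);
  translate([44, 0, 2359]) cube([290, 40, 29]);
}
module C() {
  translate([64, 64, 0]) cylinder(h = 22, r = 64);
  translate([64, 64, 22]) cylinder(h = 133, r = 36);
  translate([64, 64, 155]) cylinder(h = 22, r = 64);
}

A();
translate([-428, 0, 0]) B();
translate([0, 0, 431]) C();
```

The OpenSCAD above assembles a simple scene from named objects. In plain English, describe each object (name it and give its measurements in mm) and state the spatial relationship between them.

A is a simple wooden stool: a rectangular seat 298 mm (x) by 344 mm (y), 34 mm thick, top face at z = 431 mm, on four square legs, each 26×26 mm in cross-section. The legs rest on z = 0, each flush with a corner of the seat.

B is a wooden ladder with two side rails of 44×40 mm section and 2472 mm height, set 378 mm apart overall. Between them run 8 rectangular rungs (40 mm deep, 29 mm thick), front faces flush with the rails' −y face. The bottom of the first rung is 224 mm above the floor and each subsequent rung is 305 mm higher than the one below.

C is a spool: two coaxial disc flanges of radius 64 mm and thickness 22 mm, joined by a core cylinder of radius 36 mm and height 133 mm. The lower flange rests on z = 0 and the three cylinders share a vertical axis.

The ladder is on the floor beside the stool on its −x side. The spool is on top of the stool.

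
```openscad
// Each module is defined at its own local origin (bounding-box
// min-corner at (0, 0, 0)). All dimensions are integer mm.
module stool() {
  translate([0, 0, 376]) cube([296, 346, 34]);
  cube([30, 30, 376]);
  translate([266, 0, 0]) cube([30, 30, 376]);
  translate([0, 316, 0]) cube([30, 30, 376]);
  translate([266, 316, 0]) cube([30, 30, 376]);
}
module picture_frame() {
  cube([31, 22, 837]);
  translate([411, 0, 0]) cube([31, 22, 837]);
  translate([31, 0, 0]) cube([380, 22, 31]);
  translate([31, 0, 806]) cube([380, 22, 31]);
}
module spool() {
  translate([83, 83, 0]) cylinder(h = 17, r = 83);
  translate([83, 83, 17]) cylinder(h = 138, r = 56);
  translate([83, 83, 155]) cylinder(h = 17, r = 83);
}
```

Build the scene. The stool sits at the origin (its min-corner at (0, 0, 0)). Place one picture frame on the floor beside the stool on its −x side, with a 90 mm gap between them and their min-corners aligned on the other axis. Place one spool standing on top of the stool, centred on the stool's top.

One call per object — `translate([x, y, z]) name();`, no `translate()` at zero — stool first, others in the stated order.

stool();
translate([-532, 0, 0]) picture_frame();
translate([65, 90, 410]) spool();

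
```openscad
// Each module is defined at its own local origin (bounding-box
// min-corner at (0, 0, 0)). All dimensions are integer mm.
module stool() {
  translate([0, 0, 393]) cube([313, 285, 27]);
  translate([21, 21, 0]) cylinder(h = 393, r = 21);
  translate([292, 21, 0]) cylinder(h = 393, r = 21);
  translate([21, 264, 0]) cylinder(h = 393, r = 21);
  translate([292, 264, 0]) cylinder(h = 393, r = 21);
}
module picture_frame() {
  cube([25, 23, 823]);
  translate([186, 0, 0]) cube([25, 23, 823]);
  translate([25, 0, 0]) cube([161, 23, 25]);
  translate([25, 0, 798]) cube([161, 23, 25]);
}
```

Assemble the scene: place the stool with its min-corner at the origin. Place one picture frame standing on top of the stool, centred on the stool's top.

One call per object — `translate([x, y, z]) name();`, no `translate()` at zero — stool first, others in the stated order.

stool();
translate([51, 131, 420]) picture_frame();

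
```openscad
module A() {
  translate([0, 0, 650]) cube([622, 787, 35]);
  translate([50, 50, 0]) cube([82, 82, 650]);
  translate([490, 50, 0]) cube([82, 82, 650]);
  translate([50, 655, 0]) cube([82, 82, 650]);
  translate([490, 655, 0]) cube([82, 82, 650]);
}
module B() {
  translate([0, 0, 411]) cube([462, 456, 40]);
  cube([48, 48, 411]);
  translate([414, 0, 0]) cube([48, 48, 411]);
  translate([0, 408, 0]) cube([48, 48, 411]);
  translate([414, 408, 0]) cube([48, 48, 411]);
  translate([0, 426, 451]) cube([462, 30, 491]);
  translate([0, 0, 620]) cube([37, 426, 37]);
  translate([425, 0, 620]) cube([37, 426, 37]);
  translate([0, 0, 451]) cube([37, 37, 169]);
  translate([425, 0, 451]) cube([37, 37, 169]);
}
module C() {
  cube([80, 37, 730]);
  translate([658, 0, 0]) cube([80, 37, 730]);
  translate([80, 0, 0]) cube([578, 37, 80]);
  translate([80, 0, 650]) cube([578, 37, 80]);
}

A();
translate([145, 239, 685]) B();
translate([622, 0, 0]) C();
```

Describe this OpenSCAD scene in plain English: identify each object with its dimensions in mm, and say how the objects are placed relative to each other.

A is a rectangular dining table. The top is 622×787×35 mm with its upper surface at z = 685 mm. It stands on four 82×82 mm square legs, each inset 50 mm from the nearest pair of top edges, running from the floor to the underside of the top.

B is a chair: 462×456 mm seat, 40 mm thick, top at z = 451 mm, on four 48 mm square corner legs flush with the seat edges. A 30 mm thick backrest slab spans the full seat width, extending 491 mm above the seat top, its back face flush with the seat's +y edge. Two armrests of 37×37 mm section run along each side from the seat's front edge to the front of the backrest, top faces 206 mm above the seat top and outer faces flush with the seat's x-edges; a 37×37 mm post under the front of each armrest stands on the seat at the front corner.

C is a rectangular picture frame lying in the x–z plane (depth along y). The opening is 578 mm wide (x) by 570 mm tall (z), surrounded by a border 80 mm wide on all four sides. The frame is 37 mm deep and is made of two full-height vertical stiles with two horizontal rails fitted between them.

The chair is on top of the table. The picture frame is against the table's +x side, with their −y faces flush.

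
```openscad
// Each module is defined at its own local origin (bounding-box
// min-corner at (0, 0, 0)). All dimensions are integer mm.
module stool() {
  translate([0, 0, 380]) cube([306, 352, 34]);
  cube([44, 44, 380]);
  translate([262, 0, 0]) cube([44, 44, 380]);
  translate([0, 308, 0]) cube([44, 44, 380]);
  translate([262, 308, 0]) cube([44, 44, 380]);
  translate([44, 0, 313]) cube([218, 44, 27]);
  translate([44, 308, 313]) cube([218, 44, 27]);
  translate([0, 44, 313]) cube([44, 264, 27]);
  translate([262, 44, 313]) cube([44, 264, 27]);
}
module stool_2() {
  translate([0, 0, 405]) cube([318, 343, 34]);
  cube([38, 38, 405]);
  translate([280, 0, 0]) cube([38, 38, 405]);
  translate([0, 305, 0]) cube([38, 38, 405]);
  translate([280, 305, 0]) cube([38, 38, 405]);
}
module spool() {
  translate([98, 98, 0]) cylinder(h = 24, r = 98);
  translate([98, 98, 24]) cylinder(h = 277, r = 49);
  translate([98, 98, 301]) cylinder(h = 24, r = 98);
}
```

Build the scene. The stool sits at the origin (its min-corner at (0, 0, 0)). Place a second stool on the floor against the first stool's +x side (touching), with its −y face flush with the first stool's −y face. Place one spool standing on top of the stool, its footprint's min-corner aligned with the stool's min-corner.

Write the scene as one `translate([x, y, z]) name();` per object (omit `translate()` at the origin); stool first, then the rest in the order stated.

stool();
translate([306, 0, 0]) stool_2();
translate([0, 0, 414]) spool();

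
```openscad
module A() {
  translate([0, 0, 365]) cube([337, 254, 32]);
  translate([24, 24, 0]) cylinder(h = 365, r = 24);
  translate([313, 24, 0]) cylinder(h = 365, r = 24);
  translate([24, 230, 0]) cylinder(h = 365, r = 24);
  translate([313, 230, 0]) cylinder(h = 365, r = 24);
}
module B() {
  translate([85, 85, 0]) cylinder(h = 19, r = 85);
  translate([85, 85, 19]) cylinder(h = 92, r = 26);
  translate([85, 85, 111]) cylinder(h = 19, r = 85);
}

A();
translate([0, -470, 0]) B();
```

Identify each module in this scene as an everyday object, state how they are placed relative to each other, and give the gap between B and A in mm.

A is a stool. B is a spool. The spool is on the floor beside the stool on its −y side. The gap between the spool and the stool is 300 mm.

The spool's nearest face is 300 mm from the stool's −y face.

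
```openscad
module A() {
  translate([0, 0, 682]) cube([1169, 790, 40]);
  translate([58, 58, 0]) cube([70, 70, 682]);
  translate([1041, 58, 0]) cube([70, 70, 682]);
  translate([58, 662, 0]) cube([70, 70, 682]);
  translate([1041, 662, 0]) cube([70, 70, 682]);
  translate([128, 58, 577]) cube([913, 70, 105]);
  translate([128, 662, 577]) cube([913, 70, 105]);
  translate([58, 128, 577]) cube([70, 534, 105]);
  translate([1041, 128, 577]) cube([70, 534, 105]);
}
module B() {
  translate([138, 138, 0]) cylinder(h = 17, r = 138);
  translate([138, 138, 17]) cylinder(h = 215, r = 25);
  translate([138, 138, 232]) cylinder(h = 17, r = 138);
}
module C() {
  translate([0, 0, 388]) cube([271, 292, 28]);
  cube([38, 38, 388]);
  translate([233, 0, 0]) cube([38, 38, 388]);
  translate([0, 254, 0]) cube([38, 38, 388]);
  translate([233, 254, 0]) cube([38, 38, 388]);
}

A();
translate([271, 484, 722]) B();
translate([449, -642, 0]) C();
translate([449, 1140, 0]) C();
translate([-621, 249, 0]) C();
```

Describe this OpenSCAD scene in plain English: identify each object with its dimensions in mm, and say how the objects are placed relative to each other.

A is a rectangular dining table. The top is 1169×790×40 mm with its upper surface at z = 722 mm. It stands on four 70×70 mm square legs, each inset 58 mm from the nearest pair of top edges, running from the floor to the underside of the top. Four apron rails, 70 mm thick and 105 mm tall, run between adjacent legs with their top edges flush with the underside of the top and their outer faces flush with the legs' outer faces.

B is a spool: two coaxial disc flanges of radius 138 mm and thickness 17 mm, joined by a core cylinder of radius 25 mm and height 215 mm. The lower flange rests on z = 0 and the three cylinders share a vertical axis.

C is a four-legged stool. The seat is a 271×292×28 mm slab whose top surface is at z = 416 mm; four square legs, each 38×38 mm in cross-section, run from the floor (z = 0) to the underside of the seat, each flush with a corner of the seat.

The spool is on top of the table. Three stools sit around the table at the −y, +y, −x sides.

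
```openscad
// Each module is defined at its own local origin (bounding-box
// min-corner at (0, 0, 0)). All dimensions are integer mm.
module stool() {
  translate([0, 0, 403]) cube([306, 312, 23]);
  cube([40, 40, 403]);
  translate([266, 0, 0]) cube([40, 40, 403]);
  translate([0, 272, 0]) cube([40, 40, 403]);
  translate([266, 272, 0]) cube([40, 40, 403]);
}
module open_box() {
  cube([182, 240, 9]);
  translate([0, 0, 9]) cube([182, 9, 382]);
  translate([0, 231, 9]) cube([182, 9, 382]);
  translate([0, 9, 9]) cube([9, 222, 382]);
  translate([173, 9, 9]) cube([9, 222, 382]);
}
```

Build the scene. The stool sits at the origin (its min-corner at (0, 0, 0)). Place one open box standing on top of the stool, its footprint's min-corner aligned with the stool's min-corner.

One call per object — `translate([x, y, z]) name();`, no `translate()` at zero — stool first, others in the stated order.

stool();
translate([0, 0, 426]) open_box();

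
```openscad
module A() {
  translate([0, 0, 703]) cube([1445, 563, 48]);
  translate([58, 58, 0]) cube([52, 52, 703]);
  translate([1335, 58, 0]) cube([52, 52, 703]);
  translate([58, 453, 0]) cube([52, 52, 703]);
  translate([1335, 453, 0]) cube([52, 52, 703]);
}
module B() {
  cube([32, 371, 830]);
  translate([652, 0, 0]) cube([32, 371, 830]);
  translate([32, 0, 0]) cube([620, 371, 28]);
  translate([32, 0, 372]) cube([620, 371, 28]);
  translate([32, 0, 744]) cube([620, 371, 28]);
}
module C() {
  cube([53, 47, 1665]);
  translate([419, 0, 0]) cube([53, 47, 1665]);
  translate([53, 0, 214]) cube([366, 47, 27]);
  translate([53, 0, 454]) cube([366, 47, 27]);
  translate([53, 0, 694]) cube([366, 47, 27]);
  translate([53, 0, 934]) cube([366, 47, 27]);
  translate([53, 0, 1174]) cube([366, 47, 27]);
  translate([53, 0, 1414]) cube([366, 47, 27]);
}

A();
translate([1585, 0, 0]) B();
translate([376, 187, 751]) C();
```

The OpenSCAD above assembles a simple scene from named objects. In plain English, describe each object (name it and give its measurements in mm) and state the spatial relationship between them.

A is a rectangular dining table. The top is 1445×563×48 mm with its upper surface at z = 751 mm. It stands on four 52×52 mm square legs, each inset 58 mm from the nearest pair of top edges, running from the floor to the underside of the top.

B is a bookshelf 684 mm wide overall, 371 mm deep and 830 mm tall. The two sides are 32 mm thick vertical panels. 3 horizontal shelves of 28 mm thickness span between the inner faces of the sides; the lowest shelf sits on the floor and shelves are stacked with a clear vertical gap of 344 mm between each pair.

C is a straight ladder. Two 53×47 mm vertical rails, 1665 mm tall, stand 472 mm apart (outside-to-outside) with their front faces coplanar on the −y side. 6 rungs, each 47 mm deep and 27 mm tall, span between the inner faces of the rails, front faces flush with the rails. The lowest rung's underside is at z = 214 mm and rungs are spaced 240 mm apart (underside to underside).

The bookshelf is on the floor beside the table on its +x side. The ladder is on top of the table.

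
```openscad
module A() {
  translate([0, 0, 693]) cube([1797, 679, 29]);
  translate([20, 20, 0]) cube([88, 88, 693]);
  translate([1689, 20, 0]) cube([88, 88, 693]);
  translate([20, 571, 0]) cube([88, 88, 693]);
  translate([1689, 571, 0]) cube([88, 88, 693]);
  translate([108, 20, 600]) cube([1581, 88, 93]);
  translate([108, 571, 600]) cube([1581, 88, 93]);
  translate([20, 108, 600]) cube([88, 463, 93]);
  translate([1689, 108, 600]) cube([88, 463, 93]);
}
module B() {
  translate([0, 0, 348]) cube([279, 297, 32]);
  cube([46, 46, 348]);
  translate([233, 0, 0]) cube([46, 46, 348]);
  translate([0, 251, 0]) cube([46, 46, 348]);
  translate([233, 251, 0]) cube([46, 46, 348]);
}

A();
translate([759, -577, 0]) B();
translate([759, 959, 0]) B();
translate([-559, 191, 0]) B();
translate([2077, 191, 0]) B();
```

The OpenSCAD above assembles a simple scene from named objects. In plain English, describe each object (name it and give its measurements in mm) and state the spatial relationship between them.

A is a table: top 1797 mm (x) × 679 mm (y), 29 mm thick, upper face at z = 722 mm, on four 88×88 mm square legs, each inset 20 mm from the nearest pair of top edges, running from z = 0 to the bottom of the top. Four apron rails, 88 mm thick and 93 mm tall, run between adjacent legs with their top edges flush with the underside of the top and their outer faces flush with the legs' outer faces.

B is a four-legged stool. The seat is 279×297 mm, 32 mm thick, top at z = 380 mm. It stands on four square legs, each 46×46 mm in cross-section, from z = 0 to the seat underside, each flush with a corner of the seat.

Four stools sit around the table at the −y, +y, −x, +x sides.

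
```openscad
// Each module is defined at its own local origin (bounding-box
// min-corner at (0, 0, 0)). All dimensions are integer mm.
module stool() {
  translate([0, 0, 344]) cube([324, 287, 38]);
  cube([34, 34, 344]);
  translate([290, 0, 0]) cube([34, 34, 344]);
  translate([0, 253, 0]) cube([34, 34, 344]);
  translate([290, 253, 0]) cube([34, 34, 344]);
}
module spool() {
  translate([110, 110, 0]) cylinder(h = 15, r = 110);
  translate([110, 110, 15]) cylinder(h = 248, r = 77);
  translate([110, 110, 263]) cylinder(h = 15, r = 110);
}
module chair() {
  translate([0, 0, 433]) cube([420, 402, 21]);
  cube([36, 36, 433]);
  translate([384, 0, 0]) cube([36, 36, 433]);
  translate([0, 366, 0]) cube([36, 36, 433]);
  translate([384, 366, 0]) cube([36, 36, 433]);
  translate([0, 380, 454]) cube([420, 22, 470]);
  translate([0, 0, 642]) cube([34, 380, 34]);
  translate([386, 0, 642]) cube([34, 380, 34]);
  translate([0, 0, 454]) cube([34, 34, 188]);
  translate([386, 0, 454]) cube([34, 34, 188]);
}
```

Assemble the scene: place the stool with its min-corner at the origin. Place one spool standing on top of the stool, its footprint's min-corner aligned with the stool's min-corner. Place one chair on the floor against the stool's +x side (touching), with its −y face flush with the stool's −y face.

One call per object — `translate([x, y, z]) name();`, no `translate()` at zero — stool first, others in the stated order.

stool();
translate([0, 0, 382]) spool();
translate([324, 0, 0]) chair();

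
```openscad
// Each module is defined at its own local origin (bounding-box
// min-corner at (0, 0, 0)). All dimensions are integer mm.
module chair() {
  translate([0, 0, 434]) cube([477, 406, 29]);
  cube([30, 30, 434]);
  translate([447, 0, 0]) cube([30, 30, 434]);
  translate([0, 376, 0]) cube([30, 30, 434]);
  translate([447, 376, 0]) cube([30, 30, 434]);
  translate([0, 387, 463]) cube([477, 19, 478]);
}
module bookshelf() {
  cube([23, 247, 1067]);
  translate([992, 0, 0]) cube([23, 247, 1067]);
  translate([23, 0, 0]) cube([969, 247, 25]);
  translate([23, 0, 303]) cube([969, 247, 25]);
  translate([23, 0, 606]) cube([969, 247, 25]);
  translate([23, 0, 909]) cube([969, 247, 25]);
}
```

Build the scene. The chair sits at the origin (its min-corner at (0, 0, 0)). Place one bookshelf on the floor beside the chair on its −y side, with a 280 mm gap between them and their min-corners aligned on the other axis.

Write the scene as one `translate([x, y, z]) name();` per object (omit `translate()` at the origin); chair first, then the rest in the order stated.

chair();
translate([0, -527, 0]) bookshelf();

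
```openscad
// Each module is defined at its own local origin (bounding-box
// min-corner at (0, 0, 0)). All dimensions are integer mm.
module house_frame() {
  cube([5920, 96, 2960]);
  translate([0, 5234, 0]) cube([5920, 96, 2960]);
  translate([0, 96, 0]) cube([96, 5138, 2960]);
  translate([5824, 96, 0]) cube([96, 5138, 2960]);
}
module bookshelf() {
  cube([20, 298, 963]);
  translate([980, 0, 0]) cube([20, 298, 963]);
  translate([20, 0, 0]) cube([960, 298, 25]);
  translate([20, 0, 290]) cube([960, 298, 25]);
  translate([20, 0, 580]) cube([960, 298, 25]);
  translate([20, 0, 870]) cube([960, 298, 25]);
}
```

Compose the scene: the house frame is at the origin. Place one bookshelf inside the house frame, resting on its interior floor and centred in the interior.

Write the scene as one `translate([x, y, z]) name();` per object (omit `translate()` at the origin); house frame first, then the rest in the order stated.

house_frame();
translate([2460, 2516, 0]) bookshelf();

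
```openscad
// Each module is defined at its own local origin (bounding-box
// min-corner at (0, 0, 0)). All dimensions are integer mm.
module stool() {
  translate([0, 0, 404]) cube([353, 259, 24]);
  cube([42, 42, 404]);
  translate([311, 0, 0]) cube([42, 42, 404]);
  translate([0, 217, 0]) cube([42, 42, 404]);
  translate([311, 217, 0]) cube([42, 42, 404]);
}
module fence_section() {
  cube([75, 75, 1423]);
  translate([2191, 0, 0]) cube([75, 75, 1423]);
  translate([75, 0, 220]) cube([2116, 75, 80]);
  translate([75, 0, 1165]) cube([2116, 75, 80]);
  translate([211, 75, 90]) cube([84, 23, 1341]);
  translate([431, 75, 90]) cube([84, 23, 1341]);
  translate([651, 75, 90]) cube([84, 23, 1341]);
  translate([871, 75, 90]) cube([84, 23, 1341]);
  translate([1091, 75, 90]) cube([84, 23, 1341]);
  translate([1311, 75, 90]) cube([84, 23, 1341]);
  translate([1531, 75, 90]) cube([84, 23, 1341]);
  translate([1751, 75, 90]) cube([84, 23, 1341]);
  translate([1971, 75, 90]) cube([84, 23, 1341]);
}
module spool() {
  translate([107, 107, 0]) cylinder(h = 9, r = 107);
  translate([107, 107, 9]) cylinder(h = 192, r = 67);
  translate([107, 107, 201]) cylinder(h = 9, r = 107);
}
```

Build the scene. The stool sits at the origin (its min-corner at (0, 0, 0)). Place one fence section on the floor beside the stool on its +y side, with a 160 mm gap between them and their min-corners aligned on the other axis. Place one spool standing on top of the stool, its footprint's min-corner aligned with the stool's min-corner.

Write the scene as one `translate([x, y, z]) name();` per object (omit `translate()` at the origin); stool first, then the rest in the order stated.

stool();
translate([0, 419, 0]) fence_section();
translate([0, 0, 428]) spool();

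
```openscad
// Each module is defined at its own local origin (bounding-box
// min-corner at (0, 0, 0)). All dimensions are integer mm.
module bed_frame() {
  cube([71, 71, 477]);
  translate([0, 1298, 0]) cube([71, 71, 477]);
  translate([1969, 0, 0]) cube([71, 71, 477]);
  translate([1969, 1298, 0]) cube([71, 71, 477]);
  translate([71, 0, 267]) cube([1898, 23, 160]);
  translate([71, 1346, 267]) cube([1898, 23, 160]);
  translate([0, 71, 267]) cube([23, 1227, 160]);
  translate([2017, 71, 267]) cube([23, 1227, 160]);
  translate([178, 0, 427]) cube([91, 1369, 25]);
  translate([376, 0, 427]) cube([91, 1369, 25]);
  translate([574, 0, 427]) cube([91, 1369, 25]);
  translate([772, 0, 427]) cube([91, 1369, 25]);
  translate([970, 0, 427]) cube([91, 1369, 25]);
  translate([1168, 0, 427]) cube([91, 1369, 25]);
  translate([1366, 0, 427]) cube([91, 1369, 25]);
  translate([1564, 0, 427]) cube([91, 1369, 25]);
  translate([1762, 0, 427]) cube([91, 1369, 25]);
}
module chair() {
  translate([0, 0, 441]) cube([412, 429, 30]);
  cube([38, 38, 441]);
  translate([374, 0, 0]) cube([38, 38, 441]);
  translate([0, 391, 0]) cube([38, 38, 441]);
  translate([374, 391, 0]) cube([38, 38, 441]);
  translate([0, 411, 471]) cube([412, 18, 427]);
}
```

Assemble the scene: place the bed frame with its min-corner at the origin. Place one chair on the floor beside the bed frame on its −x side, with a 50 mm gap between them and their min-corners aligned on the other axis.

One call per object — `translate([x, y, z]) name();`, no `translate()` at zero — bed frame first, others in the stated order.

bed_frame();
translate([-462, 0, 0]) chair();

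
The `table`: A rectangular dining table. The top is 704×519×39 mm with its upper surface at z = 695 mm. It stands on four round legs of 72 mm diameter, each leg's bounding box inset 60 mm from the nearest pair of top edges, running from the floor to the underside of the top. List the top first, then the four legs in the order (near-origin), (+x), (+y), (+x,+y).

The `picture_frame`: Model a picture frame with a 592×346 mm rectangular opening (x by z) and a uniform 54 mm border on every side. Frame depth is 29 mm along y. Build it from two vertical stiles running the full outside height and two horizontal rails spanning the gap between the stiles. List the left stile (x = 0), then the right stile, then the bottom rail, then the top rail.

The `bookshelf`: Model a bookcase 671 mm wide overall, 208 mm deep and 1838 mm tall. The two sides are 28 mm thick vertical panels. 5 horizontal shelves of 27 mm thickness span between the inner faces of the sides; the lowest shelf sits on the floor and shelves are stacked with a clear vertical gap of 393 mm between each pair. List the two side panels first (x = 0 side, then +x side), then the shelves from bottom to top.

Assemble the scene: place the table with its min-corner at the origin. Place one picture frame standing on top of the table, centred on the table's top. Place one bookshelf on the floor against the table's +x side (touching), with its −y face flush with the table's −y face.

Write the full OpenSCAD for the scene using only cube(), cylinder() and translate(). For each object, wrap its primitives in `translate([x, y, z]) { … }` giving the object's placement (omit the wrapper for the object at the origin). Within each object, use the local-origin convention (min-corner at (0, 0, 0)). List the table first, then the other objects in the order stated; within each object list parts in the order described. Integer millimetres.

translate([0, 0, 656]) cube([704, 519, 39]);
translate([96, 96, 0]) cylinder(h = 656, r = 36);
translate([608, 96, 0]) cylinder(h = 656, r = 36);
translate([96, 423, 0]) cylinder(h = 656, r = 36);
translate([608, 423, 0]) cylinder(h = 656, r = 36);
translate([2, 245, 695]) {
  cube([54, 29, 454]);
  translate([646, 0, 0]) cube([54, 29, 454]);
  translate([54, 0, 0]) cube([592, 29, 54]);
  translate([54, 0, 400]) cube([592, 29, 54]);
}
translate([704, 0, 0]) {
  cube([28, 208, 1838]);
  translate([643, 0, 0]) cube([28, 208, 1838]);
  translate([28, 0, 0]) cube([615, 208, 27]);
  translate([28, 0, 420]) cube([615, 208, 27]);
  translate([28, 0, 840]) cube([615, 208, 27]);
  translate([28, 0, 1260]) cube([615, 208, 27]);
  translate([28, 0, 1680]) cube([615, 208, 27]);
}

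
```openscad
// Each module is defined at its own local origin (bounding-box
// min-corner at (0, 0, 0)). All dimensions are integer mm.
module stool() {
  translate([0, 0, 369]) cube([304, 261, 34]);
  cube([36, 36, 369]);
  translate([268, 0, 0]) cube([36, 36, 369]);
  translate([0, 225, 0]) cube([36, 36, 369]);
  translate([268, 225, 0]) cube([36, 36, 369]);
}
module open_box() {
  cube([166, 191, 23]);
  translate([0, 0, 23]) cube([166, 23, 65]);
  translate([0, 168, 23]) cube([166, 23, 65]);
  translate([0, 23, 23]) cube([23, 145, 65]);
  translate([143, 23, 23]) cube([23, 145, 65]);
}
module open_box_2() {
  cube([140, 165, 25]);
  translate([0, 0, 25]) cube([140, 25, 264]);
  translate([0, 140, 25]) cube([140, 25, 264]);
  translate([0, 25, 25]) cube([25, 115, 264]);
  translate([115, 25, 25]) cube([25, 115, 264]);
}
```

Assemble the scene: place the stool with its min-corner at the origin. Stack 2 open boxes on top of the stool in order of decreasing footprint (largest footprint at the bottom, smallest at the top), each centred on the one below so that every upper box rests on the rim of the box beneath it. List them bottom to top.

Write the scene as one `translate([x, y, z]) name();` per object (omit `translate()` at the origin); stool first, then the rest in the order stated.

stool();
translate([69, 35, 403]) open_box();
translate([82, 48, 491]) open_box_2();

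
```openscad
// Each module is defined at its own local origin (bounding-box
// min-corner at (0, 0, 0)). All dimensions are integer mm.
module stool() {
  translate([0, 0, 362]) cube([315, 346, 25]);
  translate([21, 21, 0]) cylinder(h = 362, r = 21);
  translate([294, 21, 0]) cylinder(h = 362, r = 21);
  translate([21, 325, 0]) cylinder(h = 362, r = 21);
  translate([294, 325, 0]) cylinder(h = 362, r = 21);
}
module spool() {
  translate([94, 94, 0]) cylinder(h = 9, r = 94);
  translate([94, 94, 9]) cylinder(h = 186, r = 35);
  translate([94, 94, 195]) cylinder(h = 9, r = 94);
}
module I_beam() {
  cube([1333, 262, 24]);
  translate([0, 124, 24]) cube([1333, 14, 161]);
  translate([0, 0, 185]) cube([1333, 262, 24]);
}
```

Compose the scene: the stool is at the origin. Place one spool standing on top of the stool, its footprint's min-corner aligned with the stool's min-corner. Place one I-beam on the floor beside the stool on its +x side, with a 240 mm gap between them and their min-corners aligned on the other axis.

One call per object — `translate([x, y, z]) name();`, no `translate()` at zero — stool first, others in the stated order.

stool();
translate([0, 0, 387]) spool();
translate([555, 0, 0]) I_beam();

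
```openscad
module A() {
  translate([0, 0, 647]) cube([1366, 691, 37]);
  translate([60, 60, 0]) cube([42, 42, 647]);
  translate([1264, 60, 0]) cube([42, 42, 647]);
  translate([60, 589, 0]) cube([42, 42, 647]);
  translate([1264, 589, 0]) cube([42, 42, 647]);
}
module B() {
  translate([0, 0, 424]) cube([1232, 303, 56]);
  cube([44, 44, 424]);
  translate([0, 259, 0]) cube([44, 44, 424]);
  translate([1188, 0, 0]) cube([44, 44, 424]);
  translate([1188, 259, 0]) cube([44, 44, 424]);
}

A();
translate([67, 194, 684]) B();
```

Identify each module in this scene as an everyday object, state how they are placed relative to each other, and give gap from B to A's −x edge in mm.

The bench's min-x is at 67; the table's min-x is 0; gap = 67 mm.

A is a table. B is a bench. The bench is on top of the table, centred. The gap from the bench to the table's −x edge is 67 mm.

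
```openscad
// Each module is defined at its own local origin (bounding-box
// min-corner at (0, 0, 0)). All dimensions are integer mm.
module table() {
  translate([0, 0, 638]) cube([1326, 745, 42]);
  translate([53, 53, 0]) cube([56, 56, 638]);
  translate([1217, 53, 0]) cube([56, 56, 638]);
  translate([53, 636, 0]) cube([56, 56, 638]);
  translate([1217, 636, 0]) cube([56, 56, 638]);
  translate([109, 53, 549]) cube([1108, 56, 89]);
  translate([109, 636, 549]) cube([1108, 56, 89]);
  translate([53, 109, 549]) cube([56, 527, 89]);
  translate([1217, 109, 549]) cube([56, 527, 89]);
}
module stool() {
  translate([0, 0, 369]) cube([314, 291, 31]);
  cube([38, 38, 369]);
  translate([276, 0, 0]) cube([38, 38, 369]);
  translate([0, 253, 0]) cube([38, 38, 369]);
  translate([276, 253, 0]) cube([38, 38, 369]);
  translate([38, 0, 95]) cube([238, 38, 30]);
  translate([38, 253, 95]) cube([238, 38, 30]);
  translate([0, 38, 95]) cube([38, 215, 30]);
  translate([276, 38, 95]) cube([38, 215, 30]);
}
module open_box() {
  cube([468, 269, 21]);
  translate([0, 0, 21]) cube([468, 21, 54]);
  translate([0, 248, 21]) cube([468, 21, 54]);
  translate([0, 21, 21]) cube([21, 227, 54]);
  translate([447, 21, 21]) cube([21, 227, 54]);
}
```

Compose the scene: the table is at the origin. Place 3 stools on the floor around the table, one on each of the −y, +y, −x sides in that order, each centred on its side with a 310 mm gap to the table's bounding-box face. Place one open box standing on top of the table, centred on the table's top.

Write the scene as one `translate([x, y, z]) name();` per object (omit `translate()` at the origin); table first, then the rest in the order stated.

table();
translate([506, -601, 0]) stool();
translate([506, 1055, 0]) stool();
translate([-624, 227, 0]) stool();
translate([429, 238, 680]) open_box();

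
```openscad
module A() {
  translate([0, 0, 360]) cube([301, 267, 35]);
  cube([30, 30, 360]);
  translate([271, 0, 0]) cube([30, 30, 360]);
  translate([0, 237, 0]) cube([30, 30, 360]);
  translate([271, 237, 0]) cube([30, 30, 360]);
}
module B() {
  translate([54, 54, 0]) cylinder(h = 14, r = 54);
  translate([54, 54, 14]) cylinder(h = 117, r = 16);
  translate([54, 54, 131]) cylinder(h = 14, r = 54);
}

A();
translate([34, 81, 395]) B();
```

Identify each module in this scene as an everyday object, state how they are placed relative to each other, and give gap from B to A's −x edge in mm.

The spool's min-x is at 34; the stool's min-x is 0; gap = 34 mm.

A is a stool. B is a spool. The spool is on top of the stool. The gap from the spool to the stool's −x edge is 34 mm.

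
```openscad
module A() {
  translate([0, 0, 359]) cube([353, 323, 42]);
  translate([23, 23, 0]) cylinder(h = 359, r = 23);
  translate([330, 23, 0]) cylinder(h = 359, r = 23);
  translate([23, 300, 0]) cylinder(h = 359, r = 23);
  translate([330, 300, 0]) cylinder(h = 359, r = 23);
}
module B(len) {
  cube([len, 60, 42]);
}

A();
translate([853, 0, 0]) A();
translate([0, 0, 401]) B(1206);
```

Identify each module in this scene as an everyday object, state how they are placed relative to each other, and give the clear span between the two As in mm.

Second stool starts at x = 853; first ends at x = 353; clear span = 853 − 353 = 500 mm.

A is a stool. B is a beam. A beam spans the tops of two stools. The clear span between the two stools is 500 mm.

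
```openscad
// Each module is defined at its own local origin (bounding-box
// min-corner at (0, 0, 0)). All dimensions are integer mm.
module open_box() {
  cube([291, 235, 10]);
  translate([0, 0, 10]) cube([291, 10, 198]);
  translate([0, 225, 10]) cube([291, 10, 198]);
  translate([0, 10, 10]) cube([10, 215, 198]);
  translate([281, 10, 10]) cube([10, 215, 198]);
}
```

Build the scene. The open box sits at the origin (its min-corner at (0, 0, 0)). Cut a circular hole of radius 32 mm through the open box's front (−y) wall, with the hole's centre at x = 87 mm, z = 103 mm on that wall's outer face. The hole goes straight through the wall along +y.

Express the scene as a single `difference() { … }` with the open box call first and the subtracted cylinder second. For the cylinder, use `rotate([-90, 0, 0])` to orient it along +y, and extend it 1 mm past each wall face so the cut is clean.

difference() {
  open_box();
  translate([87, -1, 103]) rotate([-90, 0, 0]) cylinder(h = 12, r = 32);
}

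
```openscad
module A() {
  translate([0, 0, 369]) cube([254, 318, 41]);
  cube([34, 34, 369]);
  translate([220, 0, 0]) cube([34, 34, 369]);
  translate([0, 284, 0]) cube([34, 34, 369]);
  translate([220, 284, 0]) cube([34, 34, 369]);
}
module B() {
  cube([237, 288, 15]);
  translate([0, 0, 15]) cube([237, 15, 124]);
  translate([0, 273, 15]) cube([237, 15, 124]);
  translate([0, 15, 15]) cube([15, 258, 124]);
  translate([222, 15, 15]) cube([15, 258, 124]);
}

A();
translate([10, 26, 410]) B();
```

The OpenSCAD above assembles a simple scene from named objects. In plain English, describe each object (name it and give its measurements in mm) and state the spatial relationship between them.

A is a four-legged stool. The seat is 254×318 mm, 41 mm thick, top at z = 410 mm. It stands on four square legs, each 34×34 mm in cross-section, from z = 0 to the seat underside, each flush with a corner of the seat.

B is an open-topped rectangular box: outside dimensions 237×288×139 mm, with a uniform wall and base thickness of 15 mm. The base is a full 237×288 slab on the floor; four walls sit on top of the base. The front and back walls (the −y and +y sides) span the full width; the two side walls fit between them.

The open box is on top of the stool.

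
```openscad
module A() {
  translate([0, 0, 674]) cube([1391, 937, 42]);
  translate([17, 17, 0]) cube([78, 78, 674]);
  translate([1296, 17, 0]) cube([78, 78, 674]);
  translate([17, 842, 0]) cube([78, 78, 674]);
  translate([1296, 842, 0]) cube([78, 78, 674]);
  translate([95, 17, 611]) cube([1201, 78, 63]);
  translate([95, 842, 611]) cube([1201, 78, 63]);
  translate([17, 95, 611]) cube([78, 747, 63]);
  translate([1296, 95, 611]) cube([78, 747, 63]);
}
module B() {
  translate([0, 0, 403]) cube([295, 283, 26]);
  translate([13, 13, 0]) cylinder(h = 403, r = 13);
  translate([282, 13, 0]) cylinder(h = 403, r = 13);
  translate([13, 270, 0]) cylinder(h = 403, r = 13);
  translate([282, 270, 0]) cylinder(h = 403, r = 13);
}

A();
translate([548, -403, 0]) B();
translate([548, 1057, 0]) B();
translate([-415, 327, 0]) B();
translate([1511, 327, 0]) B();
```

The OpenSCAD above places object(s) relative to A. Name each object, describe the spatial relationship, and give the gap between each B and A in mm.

Each stool's nearest face is 120 mm from the table's bounding box.

A is a table. B is a stool. Four stools sit around the table at the −y, +y, −x, +x sides. The gap between each stool and the table is 120 mm.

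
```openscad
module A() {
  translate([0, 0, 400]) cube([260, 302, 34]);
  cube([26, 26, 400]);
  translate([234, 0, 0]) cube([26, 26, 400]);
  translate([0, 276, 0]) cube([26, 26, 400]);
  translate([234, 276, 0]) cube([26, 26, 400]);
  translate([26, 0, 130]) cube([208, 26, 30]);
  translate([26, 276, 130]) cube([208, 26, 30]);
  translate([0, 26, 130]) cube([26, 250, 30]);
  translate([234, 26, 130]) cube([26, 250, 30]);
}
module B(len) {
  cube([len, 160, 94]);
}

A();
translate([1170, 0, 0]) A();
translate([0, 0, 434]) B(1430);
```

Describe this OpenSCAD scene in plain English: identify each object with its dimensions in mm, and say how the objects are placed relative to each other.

A is a four-legged stool. The seat is a 260×302×34 mm slab whose top surface is at z = 434 mm; four square legs, each 26×26 mm in cross-section, run from the floor (z = 0) to the underside of the seat, each flush with a corner of the seat. Four stretchers, 26 mm wide and 30 mm tall, connect adjacent legs with their undersides at z = 130 mm, each running between the inner faces of the legs it joins and aligned with the legs' outer faces on the other axis.

B is a rectangular beam 1430 mm long (x), 160 mm deep (y), 94 mm thick (z).

The beam spans the tops of two stools placed 910 mm apart, resting at z = 434 mm.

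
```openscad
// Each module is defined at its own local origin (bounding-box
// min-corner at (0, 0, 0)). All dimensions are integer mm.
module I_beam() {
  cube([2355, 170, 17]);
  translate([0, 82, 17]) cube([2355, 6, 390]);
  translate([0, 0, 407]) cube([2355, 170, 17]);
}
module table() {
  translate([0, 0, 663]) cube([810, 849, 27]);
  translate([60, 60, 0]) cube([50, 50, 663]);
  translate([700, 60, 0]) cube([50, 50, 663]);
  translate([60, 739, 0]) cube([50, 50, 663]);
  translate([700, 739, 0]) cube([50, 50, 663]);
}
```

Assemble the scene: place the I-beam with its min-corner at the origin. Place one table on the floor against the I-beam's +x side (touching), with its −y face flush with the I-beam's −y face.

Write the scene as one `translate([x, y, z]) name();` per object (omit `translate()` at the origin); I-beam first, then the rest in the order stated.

I_beam();
translate([2355, 0, 0]) table();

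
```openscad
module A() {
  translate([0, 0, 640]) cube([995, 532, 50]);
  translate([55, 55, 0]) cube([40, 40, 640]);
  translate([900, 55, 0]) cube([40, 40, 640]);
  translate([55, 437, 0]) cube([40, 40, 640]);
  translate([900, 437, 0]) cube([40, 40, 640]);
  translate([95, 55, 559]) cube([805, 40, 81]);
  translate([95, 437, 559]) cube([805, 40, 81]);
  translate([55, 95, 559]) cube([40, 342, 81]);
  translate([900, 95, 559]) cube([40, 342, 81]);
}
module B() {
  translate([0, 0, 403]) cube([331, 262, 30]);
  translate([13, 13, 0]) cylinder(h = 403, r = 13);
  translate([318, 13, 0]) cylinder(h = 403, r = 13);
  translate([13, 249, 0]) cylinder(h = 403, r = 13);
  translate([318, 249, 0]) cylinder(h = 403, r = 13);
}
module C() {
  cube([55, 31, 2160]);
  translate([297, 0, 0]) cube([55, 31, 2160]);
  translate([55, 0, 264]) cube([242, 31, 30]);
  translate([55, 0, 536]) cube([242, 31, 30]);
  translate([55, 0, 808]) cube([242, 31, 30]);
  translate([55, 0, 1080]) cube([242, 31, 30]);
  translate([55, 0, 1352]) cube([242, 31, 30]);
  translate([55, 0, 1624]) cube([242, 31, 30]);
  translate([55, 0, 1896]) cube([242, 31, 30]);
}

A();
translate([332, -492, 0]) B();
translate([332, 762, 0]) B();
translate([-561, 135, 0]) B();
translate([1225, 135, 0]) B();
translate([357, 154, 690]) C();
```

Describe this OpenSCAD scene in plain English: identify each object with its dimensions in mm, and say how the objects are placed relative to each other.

A is a table: top 995 mm (x) × 532 mm (y), 50 mm thick, upper face at z = 690 mm, on four 40×40 mm square legs, each inset 55 mm from the nearest pair of top edges, running from z = 0 to the bottom of the top. Four apron rails, 40 mm thick and 81 mm tall, run between adjacent legs with their top edges flush with the underside of the top and their outer faces flush with the legs' outer faces.

B is a four-legged stool. The seat is a 331×262×30 mm slab whose top surface is at z = 433 mm; four round legs, each 26 mm in diameter, run from the floor (z = 0) to the underside of the seat, each leg's axis is inset half a diameter from the nearest pair of seat edges (so the leg's bounding box is flush with the corner).

C is a straight ladder. Two 55×31 mm vertical rails, 2160 mm tall, stand 352 mm apart (outside-to-outside) with their front faces coplanar on the −y side. 7 rungs, each 31 mm deep and 30 mm tall, span between the inner faces of the rails, front faces flush with the rails. The lowest rung's underside is at z = 264 mm and rungs are spaced 272 mm apart (underside to underside).

Four stools sit around the table at the −y, +y, −x, +x sides. The ladder is on top of the table.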